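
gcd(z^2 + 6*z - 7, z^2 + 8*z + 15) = 1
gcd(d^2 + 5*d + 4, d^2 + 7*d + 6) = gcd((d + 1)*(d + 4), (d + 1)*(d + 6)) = d + 1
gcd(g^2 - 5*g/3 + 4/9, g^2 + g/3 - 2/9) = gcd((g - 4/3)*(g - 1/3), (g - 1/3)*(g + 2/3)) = g - 1/3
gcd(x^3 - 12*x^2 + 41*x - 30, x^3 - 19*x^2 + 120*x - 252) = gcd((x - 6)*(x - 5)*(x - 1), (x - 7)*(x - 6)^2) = x - 6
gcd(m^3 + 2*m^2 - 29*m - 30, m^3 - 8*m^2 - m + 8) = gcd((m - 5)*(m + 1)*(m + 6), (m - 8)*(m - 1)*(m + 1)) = m + 1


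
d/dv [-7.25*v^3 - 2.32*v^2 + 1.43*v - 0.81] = -21.75*v^2 - 4.64*v + 1.43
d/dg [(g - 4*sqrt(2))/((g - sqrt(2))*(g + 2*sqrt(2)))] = (-g^2 + 8*sqrt(2)*g + 4)/(g^4 + 2*sqrt(2)*g^3 - 6*g^2 - 8*sqrt(2)*g + 16)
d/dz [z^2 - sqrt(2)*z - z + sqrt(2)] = 2*z - sqrt(2) - 1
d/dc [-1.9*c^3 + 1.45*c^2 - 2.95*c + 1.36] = -5.7*c^2 + 2.9*c - 2.95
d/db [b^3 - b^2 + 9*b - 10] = 3*b^2 - 2*b + 9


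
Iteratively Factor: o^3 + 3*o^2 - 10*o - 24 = (o + 2)*(o^2 + o - 12) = (o + 2)*(o + 4)*(o - 3)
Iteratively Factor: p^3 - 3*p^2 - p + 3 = (p + 1)*(p^2 - 4*p + 3) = (p - 3)*(p + 1)*(p - 1)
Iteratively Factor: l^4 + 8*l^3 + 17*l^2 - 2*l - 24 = (l - 1)*(l^3 + 9*l^2 + 26*l + 24) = (l - 1)*(l + 2)*(l^2 + 7*l + 12) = (l - 1)*(l + 2)*(l + 3)*(l + 4)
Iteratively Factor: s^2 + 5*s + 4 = (s + 1)*(s + 4)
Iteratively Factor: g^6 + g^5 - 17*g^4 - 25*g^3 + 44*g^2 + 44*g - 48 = (g + 2)*(g^5 - g^4 - 15*g^3 + 5*g^2 + 34*g - 24) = (g - 1)*(g + 2)*(g^4 - 15*g^2 - 10*g + 24) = (g - 1)*(g + 2)^2*(g^3 - 2*g^2 - 11*g + 12) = (g - 4)*(g - 1)*(g + 2)^2*(g^2 + 2*g - 3) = (g - 4)*(g - 1)^2*(g + 2)^2*(g + 3)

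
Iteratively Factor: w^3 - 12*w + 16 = (w + 4)*(w^2 - 4*w + 4) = (w - 2)*(w + 4)*(w - 2)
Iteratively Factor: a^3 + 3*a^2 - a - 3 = (a - 1)*(a^2 + 4*a + 3) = (a - 1)*(a + 3)*(a + 1)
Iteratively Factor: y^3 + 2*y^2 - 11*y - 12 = (y + 1)*(y^2 + y - 12) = (y + 1)*(y + 4)*(y - 3)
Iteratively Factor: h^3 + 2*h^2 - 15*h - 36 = (h + 3)*(h^2 - h - 12) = (h - 4)*(h + 3)*(h + 3)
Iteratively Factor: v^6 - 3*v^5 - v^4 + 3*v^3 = (v + 1)*(v^5 - 4*v^4 + 3*v^3) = v*(v + 1)*(v^4 - 4*v^3 + 3*v^2) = v*(v - 3)*(v + 1)*(v^3 - v^2) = v^2*(v - 3)*(v + 1)*(v^2 - v) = v^3*(v - 3)*(v + 1)*(v - 1)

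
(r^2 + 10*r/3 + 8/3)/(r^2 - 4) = (r + 4/3)/(r - 2)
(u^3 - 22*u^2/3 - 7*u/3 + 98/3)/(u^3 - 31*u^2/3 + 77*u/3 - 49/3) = (u + 2)/(u - 1)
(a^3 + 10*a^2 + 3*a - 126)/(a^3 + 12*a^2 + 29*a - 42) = (a - 3)/(a - 1)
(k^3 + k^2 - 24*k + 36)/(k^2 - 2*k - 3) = (k^2 + 4*k - 12)/(k + 1)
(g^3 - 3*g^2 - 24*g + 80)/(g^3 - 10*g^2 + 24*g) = (g^2 + g - 20)/(g*(g - 6))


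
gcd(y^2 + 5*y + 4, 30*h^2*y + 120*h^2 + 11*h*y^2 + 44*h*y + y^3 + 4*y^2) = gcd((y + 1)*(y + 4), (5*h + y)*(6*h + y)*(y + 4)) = y + 4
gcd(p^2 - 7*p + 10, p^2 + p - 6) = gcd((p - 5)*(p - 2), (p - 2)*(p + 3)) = p - 2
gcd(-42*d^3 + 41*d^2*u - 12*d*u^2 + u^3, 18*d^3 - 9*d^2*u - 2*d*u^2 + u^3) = 6*d^2 - 5*d*u + u^2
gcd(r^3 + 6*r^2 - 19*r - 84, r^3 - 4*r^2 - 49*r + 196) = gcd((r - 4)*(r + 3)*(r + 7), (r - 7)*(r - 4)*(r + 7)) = r^2 + 3*r - 28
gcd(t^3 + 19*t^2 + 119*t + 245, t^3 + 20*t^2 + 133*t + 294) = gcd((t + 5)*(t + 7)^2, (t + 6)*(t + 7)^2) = t^2 + 14*t + 49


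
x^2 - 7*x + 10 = (x - 5)*(x - 2)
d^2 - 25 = (d - 5)*(d + 5)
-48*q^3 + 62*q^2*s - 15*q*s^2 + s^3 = (-8*q + s)*(-6*q + s)*(-q + s)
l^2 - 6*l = l*(l - 6)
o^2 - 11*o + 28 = (o - 7)*(o - 4)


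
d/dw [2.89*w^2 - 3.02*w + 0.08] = 5.78*w - 3.02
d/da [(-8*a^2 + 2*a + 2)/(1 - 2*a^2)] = 2*(2*a^2 - 4*a + 1)/(4*a^4 - 4*a^2 + 1)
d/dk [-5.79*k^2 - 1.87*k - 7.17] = -11.58*k - 1.87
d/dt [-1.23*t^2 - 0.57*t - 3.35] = -2.46*t - 0.57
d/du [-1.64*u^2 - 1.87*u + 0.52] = -3.28*u - 1.87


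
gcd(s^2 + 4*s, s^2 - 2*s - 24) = s + 4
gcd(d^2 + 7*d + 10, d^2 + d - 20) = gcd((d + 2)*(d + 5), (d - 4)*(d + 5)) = d + 5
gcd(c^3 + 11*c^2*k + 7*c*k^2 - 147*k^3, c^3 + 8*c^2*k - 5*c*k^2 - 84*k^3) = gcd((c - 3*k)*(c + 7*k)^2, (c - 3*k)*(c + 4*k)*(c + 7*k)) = c^2 + 4*c*k - 21*k^2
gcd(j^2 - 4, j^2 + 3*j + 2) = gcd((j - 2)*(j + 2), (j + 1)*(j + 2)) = j + 2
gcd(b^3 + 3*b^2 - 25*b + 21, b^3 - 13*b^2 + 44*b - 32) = b - 1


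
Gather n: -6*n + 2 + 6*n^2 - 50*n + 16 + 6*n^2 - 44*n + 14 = 12*n^2 - 100*n + 32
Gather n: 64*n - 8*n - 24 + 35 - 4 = 56*n + 7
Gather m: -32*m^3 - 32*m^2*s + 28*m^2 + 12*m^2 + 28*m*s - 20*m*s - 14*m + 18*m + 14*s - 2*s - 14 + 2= -32*m^3 + m^2*(40 - 32*s) + m*(8*s + 4) + 12*s - 12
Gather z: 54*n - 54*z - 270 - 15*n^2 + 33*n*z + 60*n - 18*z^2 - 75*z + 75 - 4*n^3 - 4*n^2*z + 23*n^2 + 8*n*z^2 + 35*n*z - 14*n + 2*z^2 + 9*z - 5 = -4*n^3 + 8*n^2 + 100*n + z^2*(8*n - 16) + z*(-4*n^2 + 68*n - 120) - 200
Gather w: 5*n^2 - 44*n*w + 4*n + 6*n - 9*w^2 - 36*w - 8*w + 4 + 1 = 5*n^2 + 10*n - 9*w^2 + w*(-44*n - 44) + 5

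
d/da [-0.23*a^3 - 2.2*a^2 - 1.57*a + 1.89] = -0.69*a^2 - 4.4*a - 1.57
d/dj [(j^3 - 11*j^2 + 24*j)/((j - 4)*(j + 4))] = (j^4 - 72*j^2 + 352*j - 384)/(j^4 - 32*j^2 + 256)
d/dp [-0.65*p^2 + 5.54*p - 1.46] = 5.54 - 1.3*p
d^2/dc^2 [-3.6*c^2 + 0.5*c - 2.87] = -7.20000000000000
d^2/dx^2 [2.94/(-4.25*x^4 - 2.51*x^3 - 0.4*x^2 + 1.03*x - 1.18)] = ((149.94*x^2 + 44.2764*x + 2.352)*(4.25*x^4 + 2.51*x^3 + 0.4*x^2 - 1.03*x + 1.18) - 2.94*(17.0*x^3 + 7.53*x^2 + 0.8*x - 1.03)*(34.0*x^3 + 15.06*x^2 + 1.6*x - 2.06))/(4.25*x^4 + 2.51*x^3 + 0.4*x^2 - 1.03*x + 1.18)^3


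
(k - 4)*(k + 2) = k^2 - 2*k - 8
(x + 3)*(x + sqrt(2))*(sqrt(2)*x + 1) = sqrt(2)*x^3 + 3*x^2 + 3*sqrt(2)*x^2 + sqrt(2)*x + 9*x + 3*sqrt(2)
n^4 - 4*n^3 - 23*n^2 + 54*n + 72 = (n - 6)*(n - 3)*(n + 1)*(n + 4)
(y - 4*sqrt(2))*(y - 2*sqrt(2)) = y^2 - 6*sqrt(2)*y + 16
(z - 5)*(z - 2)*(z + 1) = z^3 - 6*z^2 + 3*z + 10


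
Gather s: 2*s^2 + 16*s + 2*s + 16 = 2*s^2 + 18*s + 16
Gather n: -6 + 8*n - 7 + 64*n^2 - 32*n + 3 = 64*n^2 - 24*n - 10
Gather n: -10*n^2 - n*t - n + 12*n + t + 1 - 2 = -10*n^2 + n*(11 - t) + t - 1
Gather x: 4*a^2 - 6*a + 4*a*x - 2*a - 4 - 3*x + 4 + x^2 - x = 4*a^2 - 8*a + x^2 + x*(4*a - 4)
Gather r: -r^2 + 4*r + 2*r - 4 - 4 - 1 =-r^2 + 6*r - 9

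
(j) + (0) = j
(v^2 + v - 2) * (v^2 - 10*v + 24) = v^4 - 9*v^3 + 12*v^2 + 44*v - 48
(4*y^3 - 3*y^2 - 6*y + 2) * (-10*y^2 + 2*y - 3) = -40*y^5 + 38*y^4 + 42*y^3 - 23*y^2 + 22*y - 6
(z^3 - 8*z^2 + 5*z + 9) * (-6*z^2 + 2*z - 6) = -6*z^5 + 50*z^4 - 52*z^3 + 4*z^2 - 12*z - 54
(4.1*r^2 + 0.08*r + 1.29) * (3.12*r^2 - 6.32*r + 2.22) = 12.792*r^4 - 25.6624*r^3 + 12.6212*r^2 - 7.9752*r + 2.8638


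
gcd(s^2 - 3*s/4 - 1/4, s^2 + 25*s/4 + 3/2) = s + 1/4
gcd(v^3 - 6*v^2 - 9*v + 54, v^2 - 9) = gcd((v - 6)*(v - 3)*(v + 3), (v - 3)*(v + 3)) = v^2 - 9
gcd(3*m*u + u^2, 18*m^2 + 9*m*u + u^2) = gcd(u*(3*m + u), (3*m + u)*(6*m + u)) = 3*m + u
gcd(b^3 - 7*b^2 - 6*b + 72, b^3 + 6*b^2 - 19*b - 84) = b^2 - b - 12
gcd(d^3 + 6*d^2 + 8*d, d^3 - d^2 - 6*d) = d^2 + 2*d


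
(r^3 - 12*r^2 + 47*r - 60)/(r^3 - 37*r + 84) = (r - 5)/(r + 7)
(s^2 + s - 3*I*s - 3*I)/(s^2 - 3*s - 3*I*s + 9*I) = (s + 1)/(s - 3)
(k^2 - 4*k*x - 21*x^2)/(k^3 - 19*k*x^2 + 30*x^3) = (k^2 - 4*k*x - 21*x^2)/(k^3 - 19*k*x^2 + 30*x^3)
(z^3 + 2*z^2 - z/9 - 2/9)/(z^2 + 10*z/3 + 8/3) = (9*z^2 - 1)/(3*(3*z + 4))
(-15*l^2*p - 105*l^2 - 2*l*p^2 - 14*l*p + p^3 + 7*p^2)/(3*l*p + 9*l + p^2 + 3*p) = (-5*l*p - 35*l + p^2 + 7*p)/(p + 3)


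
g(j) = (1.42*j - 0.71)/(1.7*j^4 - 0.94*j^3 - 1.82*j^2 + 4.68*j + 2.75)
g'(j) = (1.42*j - 0.71)*(-6.8*j^3 + 2.82*j^2 + 3.64*j - 4.68)/(1.7*j^4 - 0.94*j^3 - 1.82*j^2 + 4.68*j + 2.75)^2 + 1.42/(1.7*j^4 - 0.94*j^3 - 1.82*j^2 + 4.68*j + 2.75) = (-7.242*j^4 + 7.4976*j^3 + 0.5822*j^2 - 2.5844*j + 7.2278)/(2.89*j^8 - 3.196*j^7 - 5.3044*j^6 + 19.3336*j^5 + 3.864*j^4 - 22.2052*j^3 + 11.8924*j^2 + 25.74*j + 7.5625)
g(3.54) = 0.02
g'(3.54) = -0.02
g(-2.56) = -0.06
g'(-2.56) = -0.09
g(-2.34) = -0.09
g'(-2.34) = -0.15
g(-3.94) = -0.01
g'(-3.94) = -0.01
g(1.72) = 0.11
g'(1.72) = -0.09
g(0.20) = -0.12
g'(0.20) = 0.52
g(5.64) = 0.00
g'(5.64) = -0.00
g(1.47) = 0.13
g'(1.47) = -0.05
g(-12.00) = -0.00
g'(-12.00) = -0.00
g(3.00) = 0.03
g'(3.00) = -0.03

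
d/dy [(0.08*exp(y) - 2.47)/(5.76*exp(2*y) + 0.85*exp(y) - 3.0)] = (-0.4608*exp(2*y) + 28.4544*exp(y) + 1.8595)*exp(y)/(33.1776*exp(4*y) + 9.792*exp(3*y) - 33.8375*exp(2*y) - 5.1*exp(y) + 9.0)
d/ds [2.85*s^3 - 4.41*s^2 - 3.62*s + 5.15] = 8.55*s^2 - 8.82*s - 3.62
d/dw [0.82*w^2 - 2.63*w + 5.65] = 1.64*w - 2.63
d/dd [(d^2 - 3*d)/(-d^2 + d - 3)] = (-2*d^2 - 6*d + 9)/(d^4 - 2*d^3 + 7*d^2 - 6*d + 9)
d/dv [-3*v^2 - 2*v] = -6*v - 2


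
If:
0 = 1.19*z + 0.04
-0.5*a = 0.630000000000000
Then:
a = -1.26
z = -0.03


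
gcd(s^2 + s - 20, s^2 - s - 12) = s - 4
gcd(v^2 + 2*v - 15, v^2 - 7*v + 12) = v - 3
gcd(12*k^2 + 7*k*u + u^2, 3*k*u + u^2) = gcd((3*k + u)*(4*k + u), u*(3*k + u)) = 3*k + u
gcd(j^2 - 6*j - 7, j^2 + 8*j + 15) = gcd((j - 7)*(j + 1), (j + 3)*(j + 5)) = 1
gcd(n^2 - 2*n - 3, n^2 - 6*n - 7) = n + 1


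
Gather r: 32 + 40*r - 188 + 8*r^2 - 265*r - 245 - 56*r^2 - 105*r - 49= -48*r^2 - 330*r - 450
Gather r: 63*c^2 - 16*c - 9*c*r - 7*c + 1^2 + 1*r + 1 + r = 63*c^2 - 23*c + r*(2 - 9*c) + 2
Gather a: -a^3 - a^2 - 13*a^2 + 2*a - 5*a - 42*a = -a^3 - 14*a^2 - 45*a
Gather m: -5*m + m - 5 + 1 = -4*m - 4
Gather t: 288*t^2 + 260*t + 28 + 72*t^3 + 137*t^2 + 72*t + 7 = 72*t^3 + 425*t^2 + 332*t + 35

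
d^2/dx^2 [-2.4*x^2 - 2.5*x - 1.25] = -4.80000000000000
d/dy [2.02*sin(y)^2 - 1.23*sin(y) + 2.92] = (4.04*sin(y) - 1.23)*cos(y)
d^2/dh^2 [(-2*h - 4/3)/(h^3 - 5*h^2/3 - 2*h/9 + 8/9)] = 12*(-27*h^2 + 63*h - 37)/(27*h^6 - 189*h^5 + 549*h^4 - 847*h^3 + 732*h^2 - 336*h + 64)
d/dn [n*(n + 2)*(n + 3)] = 3*n^2 + 10*n + 6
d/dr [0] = 0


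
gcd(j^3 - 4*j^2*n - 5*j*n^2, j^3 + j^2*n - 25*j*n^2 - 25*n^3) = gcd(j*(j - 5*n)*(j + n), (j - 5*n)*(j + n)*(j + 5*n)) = j^2 - 4*j*n - 5*n^2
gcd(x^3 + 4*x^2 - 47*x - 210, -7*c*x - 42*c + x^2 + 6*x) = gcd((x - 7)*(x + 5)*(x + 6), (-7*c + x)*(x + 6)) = x + 6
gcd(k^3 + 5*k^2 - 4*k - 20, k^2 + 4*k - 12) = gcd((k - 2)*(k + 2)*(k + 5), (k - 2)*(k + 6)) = k - 2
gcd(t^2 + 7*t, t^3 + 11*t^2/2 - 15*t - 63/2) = t + 7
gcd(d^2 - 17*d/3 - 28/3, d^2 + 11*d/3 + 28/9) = d + 4/3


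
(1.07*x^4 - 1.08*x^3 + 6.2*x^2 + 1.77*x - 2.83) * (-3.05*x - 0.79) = -3.2635*x^5 + 2.4487*x^4 - 18.0568*x^3 - 10.2965*x^2 + 7.2332*x + 2.2357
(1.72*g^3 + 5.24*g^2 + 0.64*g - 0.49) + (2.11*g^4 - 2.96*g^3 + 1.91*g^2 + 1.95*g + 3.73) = 2.11*g^4 - 1.24*g^3 + 7.15*g^2 + 2.59*g + 3.24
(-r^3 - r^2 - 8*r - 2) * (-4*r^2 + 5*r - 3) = 4*r^5 - r^4 + 30*r^3 - 29*r^2 + 14*r + 6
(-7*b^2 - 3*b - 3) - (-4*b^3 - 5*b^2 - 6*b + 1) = 4*b^3 - 2*b^2 + 3*b - 4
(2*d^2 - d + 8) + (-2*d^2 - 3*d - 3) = 5 - 4*d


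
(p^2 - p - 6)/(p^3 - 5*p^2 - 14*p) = (p - 3)/(p*(p - 7))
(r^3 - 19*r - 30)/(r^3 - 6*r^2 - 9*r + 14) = (r^2 - 2*r - 15)/(r^2 - 8*r + 7)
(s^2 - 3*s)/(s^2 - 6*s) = (s - 3)/(s - 6)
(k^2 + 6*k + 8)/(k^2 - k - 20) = (k + 2)/(k - 5)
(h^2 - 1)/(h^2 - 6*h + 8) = (h^2 - 1)/(h^2 - 6*h + 8)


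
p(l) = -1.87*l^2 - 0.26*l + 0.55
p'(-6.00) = 22.18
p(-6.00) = -65.21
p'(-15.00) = 55.84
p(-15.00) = -416.30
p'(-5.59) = 20.65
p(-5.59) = -56.43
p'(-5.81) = 21.47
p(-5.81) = -61.06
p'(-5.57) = 20.57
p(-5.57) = -56.02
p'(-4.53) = 16.68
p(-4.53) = -36.65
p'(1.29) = -5.08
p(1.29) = -2.90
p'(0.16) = -0.86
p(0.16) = 0.46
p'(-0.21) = 0.53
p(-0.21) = 0.52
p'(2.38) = -9.16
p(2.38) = -10.66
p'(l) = -3.74*l - 0.26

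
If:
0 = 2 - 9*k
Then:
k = 2/9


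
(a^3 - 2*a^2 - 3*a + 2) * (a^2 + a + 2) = a^5 - a^4 - 3*a^3 - 5*a^2 - 4*a + 4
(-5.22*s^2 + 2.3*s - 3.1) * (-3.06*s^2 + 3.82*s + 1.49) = 15.9732*s^4 - 26.9784*s^3 + 10.4942*s^2 - 8.415*s - 4.619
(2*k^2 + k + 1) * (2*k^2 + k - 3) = 4*k^4 + 4*k^3 - 3*k^2 - 2*k - 3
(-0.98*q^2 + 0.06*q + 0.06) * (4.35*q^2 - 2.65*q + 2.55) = -4.263*q^4 + 2.858*q^3 - 2.397*q^2 - 0.00600000000000001*q + 0.153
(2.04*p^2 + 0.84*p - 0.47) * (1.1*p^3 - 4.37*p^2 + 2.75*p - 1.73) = 2.244*p^5 - 7.9908*p^4 + 1.4222*p^3 + 0.8347*p^2 - 2.7457*p + 0.8131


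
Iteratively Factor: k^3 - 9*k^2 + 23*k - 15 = (k - 1)*(k^2 - 8*k + 15) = (k - 3)*(k - 1)*(k - 5)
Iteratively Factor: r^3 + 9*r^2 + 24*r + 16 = (r + 1)*(r^2 + 8*r + 16) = (r + 1)*(r + 4)*(r + 4)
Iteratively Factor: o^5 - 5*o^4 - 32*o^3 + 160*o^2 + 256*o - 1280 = (o - 4)*(o^4 - o^3 - 36*o^2 + 16*o + 320) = (o - 5)*(o - 4)*(o^3 + 4*o^2 - 16*o - 64) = (o - 5)*(o - 4)*(o + 4)*(o^2 - 16) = (o - 5)*(o - 4)^2*(o + 4)*(o + 4)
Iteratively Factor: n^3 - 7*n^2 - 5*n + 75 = (n - 5)*(n^2 - 2*n - 15) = (n - 5)^2*(n + 3)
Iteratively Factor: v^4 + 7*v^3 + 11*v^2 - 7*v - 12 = (v + 3)*(v^3 + 4*v^2 - v - 4) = (v + 3)*(v + 4)*(v^2 - 1) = (v - 1)*(v + 3)*(v + 4)*(v + 1)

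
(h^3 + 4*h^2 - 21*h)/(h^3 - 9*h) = (h + 7)/(h + 3)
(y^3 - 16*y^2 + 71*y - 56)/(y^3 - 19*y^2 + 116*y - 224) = (y - 1)/(y - 4)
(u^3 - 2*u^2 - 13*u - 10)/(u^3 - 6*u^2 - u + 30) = (u + 1)/(u - 3)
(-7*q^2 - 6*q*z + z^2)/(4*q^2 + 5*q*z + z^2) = (-7*q + z)/(4*q + z)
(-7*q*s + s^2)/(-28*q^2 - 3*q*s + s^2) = s/(4*q + s)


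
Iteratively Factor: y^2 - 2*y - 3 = (y - 3)*(y + 1)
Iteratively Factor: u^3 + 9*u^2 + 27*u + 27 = (u + 3)*(u^2 + 6*u + 9) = (u + 3)^2*(u + 3)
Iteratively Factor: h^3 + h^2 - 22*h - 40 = (h - 5)*(h^2 + 6*h + 8) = (h - 5)*(h + 4)*(h + 2)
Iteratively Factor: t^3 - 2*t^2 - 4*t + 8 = (t + 2)*(t^2 - 4*t + 4) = (t - 2)*(t + 2)*(t - 2)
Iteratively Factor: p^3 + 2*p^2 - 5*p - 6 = (p + 1)*(p^2 + p - 6) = (p + 1)*(p + 3)*(p - 2)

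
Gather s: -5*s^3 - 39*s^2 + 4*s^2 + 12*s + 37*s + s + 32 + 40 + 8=-5*s^3 - 35*s^2 + 50*s + 80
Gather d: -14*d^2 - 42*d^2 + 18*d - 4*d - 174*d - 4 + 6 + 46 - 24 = -56*d^2 - 160*d + 24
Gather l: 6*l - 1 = 6*l - 1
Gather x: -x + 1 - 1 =-x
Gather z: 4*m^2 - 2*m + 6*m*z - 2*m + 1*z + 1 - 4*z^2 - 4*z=4*m^2 - 4*m - 4*z^2 + z*(6*m - 3) + 1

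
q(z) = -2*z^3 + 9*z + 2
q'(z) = 9 - 6*z^2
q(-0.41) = -1.55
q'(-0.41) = 7.99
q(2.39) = -3.79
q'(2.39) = -25.27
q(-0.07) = 1.37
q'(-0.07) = 8.97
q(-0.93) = -4.76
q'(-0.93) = 3.81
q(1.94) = 4.86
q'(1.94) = -13.58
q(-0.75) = -3.91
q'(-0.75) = 5.62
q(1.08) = 9.20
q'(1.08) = 2.00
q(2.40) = -4.05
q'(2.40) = -25.56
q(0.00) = 2.00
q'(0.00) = 9.00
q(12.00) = -3346.00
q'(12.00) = -855.00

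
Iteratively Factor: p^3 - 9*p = (p)*(p^2 - 9) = p*(p - 3)*(p + 3)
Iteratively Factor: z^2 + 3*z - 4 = (z - 1)*(z + 4)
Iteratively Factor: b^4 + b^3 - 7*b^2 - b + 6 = (b + 1)*(b^3 - 7*b + 6) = (b + 1)*(b + 3)*(b^2 - 3*b + 2) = (b - 2)*(b + 1)*(b + 3)*(b - 1)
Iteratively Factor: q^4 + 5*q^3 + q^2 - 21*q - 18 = (q + 1)*(q^3 + 4*q^2 - 3*q - 18) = (q + 1)*(q + 3)*(q^2 + q - 6) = (q + 1)*(q + 3)^2*(q - 2)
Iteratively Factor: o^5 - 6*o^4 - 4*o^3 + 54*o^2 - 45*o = (o + 3)*(o^4 - 9*o^3 + 23*o^2 - 15*o) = (o - 5)*(o + 3)*(o^3 - 4*o^2 + 3*o) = (o - 5)*(o - 3)*(o + 3)*(o^2 - o) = o*(o - 5)*(o - 3)*(o + 3)*(o - 1)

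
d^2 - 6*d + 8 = (d - 4)*(d - 2)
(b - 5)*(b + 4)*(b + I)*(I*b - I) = I*b^4 - b^3 - 2*I*b^3 + 2*b^2 - 19*I*b^2 + 19*b + 20*I*b - 20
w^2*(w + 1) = w^3 + w^2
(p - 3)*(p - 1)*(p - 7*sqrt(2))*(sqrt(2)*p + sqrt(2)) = sqrt(2)*p^4 - 14*p^3 - 3*sqrt(2)*p^3 - sqrt(2)*p^2 + 42*p^2 + 3*sqrt(2)*p + 14*p - 42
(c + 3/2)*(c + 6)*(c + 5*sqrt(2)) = c^3 + 5*sqrt(2)*c^2 + 15*c^2/2 + 9*c + 75*sqrt(2)*c/2 + 45*sqrt(2)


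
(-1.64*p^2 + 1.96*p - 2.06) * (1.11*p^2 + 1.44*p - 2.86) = -1.8204*p^4 - 0.185999999999999*p^3 + 5.2262*p^2 - 8.572*p + 5.8916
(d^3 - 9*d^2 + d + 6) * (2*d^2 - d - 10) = 2*d^5 - 19*d^4 + d^3 + 101*d^2 - 16*d - 60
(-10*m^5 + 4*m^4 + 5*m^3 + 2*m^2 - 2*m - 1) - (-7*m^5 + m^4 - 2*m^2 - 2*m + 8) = -3*m^5 + 3*m^4 + 5*m^3 + 4*m^2 - 9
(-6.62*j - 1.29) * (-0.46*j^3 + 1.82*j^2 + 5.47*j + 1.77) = 3.0452*j^4 - 11.455*j^3 - 38.5592*j^2 - 18.7737*j - 2.2833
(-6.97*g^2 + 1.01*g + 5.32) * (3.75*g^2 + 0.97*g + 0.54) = -26.1375*g^4 - 2.9734*g^3 + 17.1659*g^2 + 5.7058*g + 2.8728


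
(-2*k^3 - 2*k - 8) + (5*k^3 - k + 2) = 3*k^3 - 3*k - 6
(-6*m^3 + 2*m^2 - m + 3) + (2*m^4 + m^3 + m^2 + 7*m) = 2*m^4 - 5*m^3 + 3*m^2 + 6*m + 3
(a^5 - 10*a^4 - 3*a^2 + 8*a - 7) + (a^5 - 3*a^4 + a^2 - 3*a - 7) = 2*a^5 - 13*a^4 - 2*a^2 + 5*a - 14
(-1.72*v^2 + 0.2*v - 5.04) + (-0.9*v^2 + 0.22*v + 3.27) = -2.62*v^2 + 0.42*v - 1.77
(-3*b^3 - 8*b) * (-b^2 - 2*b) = 3*b^5 + 6*b^4 + 8*b^3 + 16*b^2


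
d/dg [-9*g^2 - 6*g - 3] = -18*g - 6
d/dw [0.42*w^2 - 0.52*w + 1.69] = 0.84*w - 0.52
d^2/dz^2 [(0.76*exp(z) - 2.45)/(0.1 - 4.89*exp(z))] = (58.213005*exp(z) + 1.19045)*exp(z)/(116.930169*exp(3*z) - 7.17363*exp(2*z) + 0.1467*exp(z) - 0.001)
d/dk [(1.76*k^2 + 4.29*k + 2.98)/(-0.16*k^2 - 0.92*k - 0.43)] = (-0.9328*k^2 - 0.56*k + 0.8969)/(0.0256*k^4 + 0.2944*k^3 + 0.984*k^2 + 0.7912*k + 0.1849)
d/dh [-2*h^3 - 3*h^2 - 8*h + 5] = -6*h^2 - 6*h - 8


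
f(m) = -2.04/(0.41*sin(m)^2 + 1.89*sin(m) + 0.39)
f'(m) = -2.04*(-0.82*sin(m)*cos(m) - 1.89*cos(m))/(0.41*sin(m)^2 + 1.89*sin(m) + 0.39)^2 = (1.6728*sin(m) + 3.8556)*cos(m)/(0.41*sin(m)^2 + 1.89*sin(m) + 0.39)^2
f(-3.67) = -1.41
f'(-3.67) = -1.94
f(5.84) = 5.91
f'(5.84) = 23.81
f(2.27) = -0.98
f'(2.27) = -0.77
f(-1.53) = 1.87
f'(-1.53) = 0.08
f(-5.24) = -0.88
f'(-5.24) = 0.49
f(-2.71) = 6.20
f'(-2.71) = -26.50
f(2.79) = -1.87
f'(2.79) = -3.50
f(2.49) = -1.21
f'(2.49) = -1.36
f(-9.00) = 6.39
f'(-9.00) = -28.30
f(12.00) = 4.03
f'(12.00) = 9.75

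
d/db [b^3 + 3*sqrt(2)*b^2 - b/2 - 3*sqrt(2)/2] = 3*b^2 + 6*sqrt(2)*b - 1/2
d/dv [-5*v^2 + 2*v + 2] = 2 - 10*v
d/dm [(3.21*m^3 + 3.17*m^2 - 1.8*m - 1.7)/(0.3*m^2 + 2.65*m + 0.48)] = (0.963*m^4 + 17.013*m^3 + 13.5629*m^2 + 4.0632*m + 3.641)/(0.09*m^4 + 1.59*m^3 + 7.3105*m^2 + 2.544*m + 0.2304)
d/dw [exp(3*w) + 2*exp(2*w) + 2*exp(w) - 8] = (3*exp(2*w) + 4*exp(w) + 2)*exp(w)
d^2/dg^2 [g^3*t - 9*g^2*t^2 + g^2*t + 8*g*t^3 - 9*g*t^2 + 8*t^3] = 2*t*(3*g - 9*t + 1)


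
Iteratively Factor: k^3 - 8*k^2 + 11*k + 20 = (k - 4)*(k^2 - 4*k - 5) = (k - 5)*(k - 4)*(k + 1)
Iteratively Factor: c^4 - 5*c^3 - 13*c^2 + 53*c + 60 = (c + 3)*(c^3 - 8*c^2 + 11*c + 20) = (c + 1)*(c + 3)*(c^2 - 9*c + 20) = (c - 5)*(c + 1)*(c + 3)*(c - 4)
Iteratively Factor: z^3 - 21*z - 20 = (z + 4)*(z^2 - 4*z - 5) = (z + 1)*(z + 4)*(z - 5)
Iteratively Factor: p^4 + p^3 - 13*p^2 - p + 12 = (p + 4)*(p^3 - 3*p^2 - p + 3) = (p - 1)*(p + 4)*(p^2 - 2*p - 3) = (p - 1)*(p + 1)*(p + 4)*(p - 3)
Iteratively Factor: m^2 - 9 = (m - 3)*(m + 3)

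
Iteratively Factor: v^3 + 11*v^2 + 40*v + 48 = (v + 4)*(v^2 + 7*v + 12) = (v + 3)*(v + 4)*(v + 4)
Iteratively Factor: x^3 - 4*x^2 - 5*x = (x + 1)*(x^2 - 5*x) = x*(x + 1)*(x - 5)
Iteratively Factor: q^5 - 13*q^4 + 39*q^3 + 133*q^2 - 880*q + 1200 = (q - 3)*(q^4 - 10*q^3 + 9*q^2 + 160*q - 400) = (q - 5)*(q - 3)*(q^3 - 5*q^2 - 16*q + 80) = (q - 5)*(q - 4)*(q - 3)*(q^2 - q - 20) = (q - 5)^2*(q - 4)*(q - 3)*(q + 4)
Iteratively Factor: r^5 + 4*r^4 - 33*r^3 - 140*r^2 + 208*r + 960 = (r - 5)*(r^4 + 9*r^3 + 12*r^2 - 80*r - 192) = (r - 5)*(r + 4)*(r^3 + 5*r^2 - 8*r - 48) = (r - 5)*(r + 4)^2*(r^2 + r - 12) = (r - 5)*(r - 3)*(r + 4)^2*(r + 4)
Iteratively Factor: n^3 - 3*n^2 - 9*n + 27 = (n - 3)*(n^2 - 9) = (n - 3)*(n + 3)*(n - 3)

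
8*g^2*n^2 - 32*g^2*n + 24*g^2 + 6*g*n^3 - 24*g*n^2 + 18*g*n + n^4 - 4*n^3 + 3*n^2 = (2*g + n)*(4*g + n)*(n - 3)*(n - 1)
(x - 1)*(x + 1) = x^2 - 1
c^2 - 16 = (c - 4)*(c + 4)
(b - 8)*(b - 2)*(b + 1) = b^3 - 9*b^2 + 6*b + 16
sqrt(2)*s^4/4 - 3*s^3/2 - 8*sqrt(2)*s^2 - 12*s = s*(s/2 + sqrt(2))*(s - 6*sqrt(2))*(sqrt(2)*s/2 + 1)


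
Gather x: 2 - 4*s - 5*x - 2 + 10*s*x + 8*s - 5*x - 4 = 4*s + x*(10*s - 10) - 4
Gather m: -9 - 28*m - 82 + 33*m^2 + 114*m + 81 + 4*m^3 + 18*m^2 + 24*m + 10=4*m^3 + 51*m^2 + 110*m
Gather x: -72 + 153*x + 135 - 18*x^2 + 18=-18*x^2 + 153*x + 81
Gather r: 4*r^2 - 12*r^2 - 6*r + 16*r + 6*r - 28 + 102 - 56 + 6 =-8*r^2 + 16*r + 24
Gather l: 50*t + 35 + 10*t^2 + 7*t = 10*t^2 + 57*t + 35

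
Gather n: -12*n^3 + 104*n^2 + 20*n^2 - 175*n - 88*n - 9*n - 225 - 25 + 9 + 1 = -12*n^3 + 124*n^2 - 272*n - 240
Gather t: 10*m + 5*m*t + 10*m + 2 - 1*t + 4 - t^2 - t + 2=20*m - t^2 + t*(5*m - 2) + 8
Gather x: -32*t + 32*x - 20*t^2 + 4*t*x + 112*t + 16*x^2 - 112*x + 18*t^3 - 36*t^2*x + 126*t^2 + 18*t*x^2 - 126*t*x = 18*t^3 + 106*t^2 + 80*t + x^2*(18*t + 16) + x*(-36*t^2 - 122*t - 80)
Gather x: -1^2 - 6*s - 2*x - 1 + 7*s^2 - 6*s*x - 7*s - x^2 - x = 7*s^2 - 13*s - x^2 + x*(-6*s - 3) - 2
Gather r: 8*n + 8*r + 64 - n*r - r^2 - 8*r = -n*r + 8*n - r^2 + 64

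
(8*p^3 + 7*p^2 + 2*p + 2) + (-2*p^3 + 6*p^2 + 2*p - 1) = 6*p^3 + 13*p^2 + 4*p + 1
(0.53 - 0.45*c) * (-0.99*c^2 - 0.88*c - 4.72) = 0.4455*c^3 - 0.1287*c^2 + 1.6576*c - 2.5016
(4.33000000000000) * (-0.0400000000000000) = -0.173200000000000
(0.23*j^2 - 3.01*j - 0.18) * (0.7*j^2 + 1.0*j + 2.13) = 0.161*j^4 - 1.877*j^3 - 2.6461*j^2 - 6.5913*j - 0.3834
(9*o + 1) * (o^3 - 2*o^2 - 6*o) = 9*o^4 - 17*o^3 - 56*o^2 - 6*o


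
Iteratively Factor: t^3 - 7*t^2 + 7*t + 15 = (t + 1)*(t^2 - 8*t + 15) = (t - 5)*(t + 1)*(t - 3)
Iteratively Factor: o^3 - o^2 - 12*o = (o - 4)*(o^2 + 3*o) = o*(o - 4)*(o + 3)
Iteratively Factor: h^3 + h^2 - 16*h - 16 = (h + 4)*(h^2 - 3*h - 4) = (h - 4)*(h + 4)*(h + 1)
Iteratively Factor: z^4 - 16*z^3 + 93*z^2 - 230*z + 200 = (z - 5)*(z^3 - 11*z^2 + 38*z - 40) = (z - 5)*(z - 4)*(z^2 - 7*z + 10) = (z - 5)*(z - 4)*(z - 2)*(z - 5)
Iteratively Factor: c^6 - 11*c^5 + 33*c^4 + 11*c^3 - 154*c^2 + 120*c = (c + 2)*(c^5 - 13*c^4 + 59*c^3 - 107*c^2 + 60*c) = (c - 1)*(c + 2)*(c^4 - 12*c^3 + 47*c^2 - 60*c) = (c - 5)*(c - 1)*(c + 2)*(c^3 - 7*c^2 + 12*c) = (c - 5)*(c - 3)*(c - 1)*(c + 2)*(c^2 - 4*c) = (c - 5)*(c - 4)*(c - 3)*(c - 1)*(c + 2)*(c)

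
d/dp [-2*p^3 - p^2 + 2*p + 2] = -6*p^2 - 2*p + 2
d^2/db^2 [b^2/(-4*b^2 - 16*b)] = 2/(b^3 + 12*b^2 + 48*b + 64)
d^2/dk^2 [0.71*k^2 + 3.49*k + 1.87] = 1.42000000000000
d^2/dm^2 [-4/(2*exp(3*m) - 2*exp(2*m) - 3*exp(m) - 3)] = 4*(2*(-6*exp(2*m) + 4*exp(m) + 3)^2*exp(m) + (18*exp(2*m) - 8*exp(m) - 3)*(-2*exp(3*m) + 2*exp(2*m) + 3*exp(m) + 3))*exp(m)/(-2*exp(3*m) + 2*exp(2*m) + 3*exp(m) + 3)^3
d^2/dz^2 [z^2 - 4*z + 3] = 2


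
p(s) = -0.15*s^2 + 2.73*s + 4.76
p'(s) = 2.73 - 0.3*s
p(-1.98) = -1.23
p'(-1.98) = 3.32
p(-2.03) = -1.40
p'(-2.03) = 3.34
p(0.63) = 6.42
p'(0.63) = 2.54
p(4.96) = 14.61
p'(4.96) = 1.24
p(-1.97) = -1.20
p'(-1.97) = 3.32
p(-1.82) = -0.71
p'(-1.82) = 3.28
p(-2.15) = -1.80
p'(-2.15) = 3.38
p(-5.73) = -15.81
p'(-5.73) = 4.45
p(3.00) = 11.60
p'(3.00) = 1.83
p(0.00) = 4.76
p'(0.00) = 2.73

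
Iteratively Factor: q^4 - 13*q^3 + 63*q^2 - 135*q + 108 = (q - 3)*(q^3 - 10*q^2 + 33*q - 36) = (q - 3)^2*(q^2 - 7*q + 12) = (q - 3)^3*(q - 4)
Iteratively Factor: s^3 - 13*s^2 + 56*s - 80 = (s - 4)*(s^2 - 9*s + 20) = (s - 5)*(s - 4)*(s - 4)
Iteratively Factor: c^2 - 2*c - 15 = (c - 5)*(c + 3)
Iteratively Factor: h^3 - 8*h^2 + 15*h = (h - 5)*(h^2 - 3*h) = h*(h - 5)*(h - 3)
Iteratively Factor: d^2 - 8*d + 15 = (d - 5)*(d - 3)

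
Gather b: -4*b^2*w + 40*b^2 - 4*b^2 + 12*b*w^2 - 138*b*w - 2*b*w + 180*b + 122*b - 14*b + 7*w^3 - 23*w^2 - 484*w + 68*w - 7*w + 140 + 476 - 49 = b^2*(36 - 4*w) + b*(12*w^2 - 140*w + 288) + 7*w^3 - 23*w^2 - 423*w + 567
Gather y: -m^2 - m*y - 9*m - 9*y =-m^2 - 9*m + y*(-m - 9)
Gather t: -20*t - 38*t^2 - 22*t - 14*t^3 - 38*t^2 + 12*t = -14*t^3 - 76*t^2 - 30*t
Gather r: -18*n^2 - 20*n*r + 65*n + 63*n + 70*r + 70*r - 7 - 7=-18*n^2 + 128*n + r*(140 - 20*n) - 14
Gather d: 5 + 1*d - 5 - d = 0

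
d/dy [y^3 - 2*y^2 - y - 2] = 3*y^2 - 4*y - 1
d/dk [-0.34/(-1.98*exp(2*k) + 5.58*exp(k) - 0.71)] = (1.8972 - 1.3464*exp(k))*exp(k)/(1.98*exp(2*k) - 5.58*exp(k) + 0.71)^2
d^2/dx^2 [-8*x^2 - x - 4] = -16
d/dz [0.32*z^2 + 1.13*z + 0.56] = 0.64*z + 1.13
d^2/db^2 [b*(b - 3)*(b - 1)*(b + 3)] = 12*b^2 - 6*b - 18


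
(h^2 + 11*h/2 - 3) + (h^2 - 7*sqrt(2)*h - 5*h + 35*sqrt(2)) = 2*h^2 - 7*sqrt(2)*h + h/2 - 3 + 35*sqrt(2)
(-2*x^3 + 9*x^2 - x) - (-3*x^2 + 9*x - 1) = -2*x^3 + 12*x^2 - 10*x + 1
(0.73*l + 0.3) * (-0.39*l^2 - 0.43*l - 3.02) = -0.2847*l^3 - 0.4309*l^2 - 2.3336*l - 0.906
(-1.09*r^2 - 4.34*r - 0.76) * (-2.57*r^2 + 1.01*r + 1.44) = 2.8013*r^4 + 10.0529*r^3 - 3.9998*r^2 - 7.0172*r - 1.0944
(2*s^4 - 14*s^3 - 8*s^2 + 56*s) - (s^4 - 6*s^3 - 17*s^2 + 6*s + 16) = s^4 - 8*s^3 + 9*s^2 + 50*s - 16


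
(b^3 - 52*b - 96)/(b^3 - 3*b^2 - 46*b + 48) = (b + 2)/(b - 1)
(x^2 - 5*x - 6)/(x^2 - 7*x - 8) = (x - 6)/(x - 8)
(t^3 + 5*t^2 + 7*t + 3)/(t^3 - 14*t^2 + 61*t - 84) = (t^3 + 5*t^2 + 7*t + 3)/(t^3 - 14*t^2 + 61*t - 84)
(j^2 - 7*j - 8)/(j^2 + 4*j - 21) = (j^2 - 7*j - 8)/(j^2 + 4*j - 21)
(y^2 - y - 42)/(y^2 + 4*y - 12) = (y - 7)/(y - 2)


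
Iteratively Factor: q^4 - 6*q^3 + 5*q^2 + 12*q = (q - 4)*(q^3 - 2*q^2 - 3*q) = (q - 4)*(q + 1)*(q^2 - 3*q) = q*(q - 4)*(q + 1)*(q - 3)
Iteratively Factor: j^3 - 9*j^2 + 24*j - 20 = (j - 2)*(j^2 - 7*j + 10) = (j - 2)^2*(j - 5)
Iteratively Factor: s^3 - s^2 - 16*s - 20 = (s + 2)*(s^2 - 3*s - 10) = (s + 2)^2*(s - 5)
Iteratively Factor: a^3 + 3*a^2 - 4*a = (a + 4)*(a^2 - a) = (a - 1)*(a + 4)*(a)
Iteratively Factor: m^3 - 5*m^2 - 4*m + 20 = (m - 2)*(m^2 - 3*m - 10) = (m - 2)*(m + 2)*(m - 5)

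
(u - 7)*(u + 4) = u^2 - 3*u - 28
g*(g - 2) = g^2 - 2*g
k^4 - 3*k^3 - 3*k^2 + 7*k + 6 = (k - 3)*(k - 2)*(k + 1)^2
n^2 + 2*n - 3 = (n - 1)*(n + 3)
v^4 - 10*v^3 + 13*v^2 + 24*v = v*(v - 8)*(v - 3)*(v + 1)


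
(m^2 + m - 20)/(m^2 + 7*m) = (m^2 + m - 20)/(m*(m + 7))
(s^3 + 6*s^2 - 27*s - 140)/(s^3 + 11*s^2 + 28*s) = (s - 5)/s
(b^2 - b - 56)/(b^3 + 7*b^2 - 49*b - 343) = (b - 8)/(b^2 - 49)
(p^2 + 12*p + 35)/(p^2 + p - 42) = (p + 5)/(p - 6)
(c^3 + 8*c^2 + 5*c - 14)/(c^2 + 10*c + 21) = (c^2 + c - 2)/(c + 3)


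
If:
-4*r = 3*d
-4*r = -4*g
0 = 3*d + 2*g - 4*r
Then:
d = 0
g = 0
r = 0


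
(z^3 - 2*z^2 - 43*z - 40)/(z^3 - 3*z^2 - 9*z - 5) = (z^2 - 3*z - 40)/(z^2 - 4*z - 5)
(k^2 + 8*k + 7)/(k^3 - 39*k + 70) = (k + 1)/(k^2 - 7*k + 10)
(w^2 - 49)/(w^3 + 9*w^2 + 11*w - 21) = (w - 7)/(w^2 + 2*w - 3)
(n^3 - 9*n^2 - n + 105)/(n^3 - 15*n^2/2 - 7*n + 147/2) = 2*(n - 5)/(2*n - 7)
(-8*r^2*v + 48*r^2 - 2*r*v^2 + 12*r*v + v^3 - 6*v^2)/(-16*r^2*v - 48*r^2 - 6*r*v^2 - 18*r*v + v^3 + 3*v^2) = (4*r*v - 24*r - v^2 + 6*v)/(8*r*v + 24*r - v^2 - 3*v)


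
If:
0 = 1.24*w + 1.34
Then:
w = -1.08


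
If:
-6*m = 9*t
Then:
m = -3*t/2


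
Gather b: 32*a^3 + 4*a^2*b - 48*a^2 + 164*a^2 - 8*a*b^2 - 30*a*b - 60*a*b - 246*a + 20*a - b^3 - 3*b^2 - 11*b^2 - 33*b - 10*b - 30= 32*a^3 + 116*a^2 - 226*a - b^3 + b^2*(-8*a - 14) + b*(4*a^2 - 90*a - 43) - 30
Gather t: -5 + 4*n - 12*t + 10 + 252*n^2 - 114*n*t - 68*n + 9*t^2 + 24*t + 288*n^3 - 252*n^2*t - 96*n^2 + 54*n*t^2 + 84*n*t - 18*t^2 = 288*n^3 + 156*n^2 - 64*n + t^2*(54*n - 9) + t*(-252*n^2 - 30*n + 12) + 5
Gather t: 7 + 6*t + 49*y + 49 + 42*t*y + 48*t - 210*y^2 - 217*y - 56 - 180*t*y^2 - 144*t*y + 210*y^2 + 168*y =t*(-180*y^2 - 102*y + 54)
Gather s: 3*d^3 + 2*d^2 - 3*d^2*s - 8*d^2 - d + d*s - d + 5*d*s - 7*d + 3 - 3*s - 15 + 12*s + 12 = 3*d^3 - 6*d^2 - 9*d + s*(-3*d^2 + 6*d + 9)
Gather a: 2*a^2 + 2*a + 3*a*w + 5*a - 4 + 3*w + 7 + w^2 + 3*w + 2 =2*a^2 + a*(3*w + 7) + w^2 + 6*w + 5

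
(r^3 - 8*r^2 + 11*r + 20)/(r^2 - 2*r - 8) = (r^2 - 4*r - 5)/(r + 2)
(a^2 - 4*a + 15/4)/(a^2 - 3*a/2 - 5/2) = (a - 3/2)/(a + 1)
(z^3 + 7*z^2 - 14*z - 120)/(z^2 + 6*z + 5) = (z^2 + 2*z - 24)/(z + 1)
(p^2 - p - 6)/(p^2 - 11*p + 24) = (p + 2)/(p - 8)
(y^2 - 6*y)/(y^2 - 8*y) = (y - 6)/(y - 8)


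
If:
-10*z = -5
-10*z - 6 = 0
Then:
No Solution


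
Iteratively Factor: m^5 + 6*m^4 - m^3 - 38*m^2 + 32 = (m - 1)*(m^4 + 7*m^3 + 6*m^2 - 32*m - 32) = (m - 1)*(m + 1)*(m^3 + 6*m^2 - 32) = (m - 1)*(m + 1)*(m + 4)*(m^2 + 2*m - 8) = (m - 1)*(m + 1)*(m + 4)^2*(m - 2)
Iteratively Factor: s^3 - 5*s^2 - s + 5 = (s + 1)*(s^2 - 6*s + 5) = (s - 1)*(s + 1)*(s - 5)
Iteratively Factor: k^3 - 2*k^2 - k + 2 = (k - 2)*(k^2 - 1) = (k - 2)*(k + 1)*(k - 1)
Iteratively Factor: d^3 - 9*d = (d)*(d^2 - 9) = d*(d - 3)*(d + 3)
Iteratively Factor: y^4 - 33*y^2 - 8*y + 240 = (y + 4)*(y^3 - 4*y^2 - 17*y + 60) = (y + 4)^2*(y^2 - 8*y + 15) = (y - 5)*(y + 4)^2*(y - 3)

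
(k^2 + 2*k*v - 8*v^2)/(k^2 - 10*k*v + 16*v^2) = (-k - 4*v)/(-k + 8*v)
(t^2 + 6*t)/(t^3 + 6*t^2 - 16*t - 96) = t/(t^2 - 16)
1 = 1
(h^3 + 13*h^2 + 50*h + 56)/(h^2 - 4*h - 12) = (h^2 + 11*h + 28)/(h - 6)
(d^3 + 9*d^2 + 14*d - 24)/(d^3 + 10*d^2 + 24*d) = (d - 1)/d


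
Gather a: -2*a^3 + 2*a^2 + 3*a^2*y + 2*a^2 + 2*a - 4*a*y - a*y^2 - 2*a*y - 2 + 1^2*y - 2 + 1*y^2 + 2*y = -2*a^3 + a^2*(3*y + 4) + a*(-y^2 - 6*y + 2) + y^2 + 3*y - 4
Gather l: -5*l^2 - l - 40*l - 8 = -5*l^2 - 41*l - 8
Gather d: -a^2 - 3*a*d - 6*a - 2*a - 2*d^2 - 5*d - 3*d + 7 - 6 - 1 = -a^2 - 8*a - 2*d^2 + d*(-3*a - 8)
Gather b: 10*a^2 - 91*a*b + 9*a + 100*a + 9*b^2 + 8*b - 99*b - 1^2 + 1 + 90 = 10*a^2 + 109*a + 9*b^2 + b*(-91*a - 91) + 90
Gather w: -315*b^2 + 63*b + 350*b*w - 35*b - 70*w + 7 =-315*b^2 + 28*b + w*(350*b - 70) + 7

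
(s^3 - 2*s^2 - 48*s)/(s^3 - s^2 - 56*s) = (s + 6)/(s + 7)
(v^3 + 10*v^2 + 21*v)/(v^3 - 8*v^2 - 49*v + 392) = v*(v + 3)/(v^2 - 15*v + 56)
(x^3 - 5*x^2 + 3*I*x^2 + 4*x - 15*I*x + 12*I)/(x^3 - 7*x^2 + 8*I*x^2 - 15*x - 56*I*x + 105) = (x^2 - 5*x + 4)/(x^2 + x*(-7 + 5*I) - 35*I)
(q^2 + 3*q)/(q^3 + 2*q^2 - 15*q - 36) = q/(q^2 - q - 12)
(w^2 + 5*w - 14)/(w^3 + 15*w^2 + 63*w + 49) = (w - 2)/(w^2 + 8*w + 7)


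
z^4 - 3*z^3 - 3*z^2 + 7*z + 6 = (z - 3)*(z - 2)*(z + 1)^2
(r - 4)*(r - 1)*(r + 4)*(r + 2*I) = r^4 - r^3 + 2*I*r^3 - 16*r^2 - 2*I*r^2 + 16*r - 32*I*r + 32*I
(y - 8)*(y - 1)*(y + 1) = y^3 - 8*y^2 - y + 8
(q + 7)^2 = q^2 + 14*q + 49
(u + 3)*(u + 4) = u^2 + 7*u + 12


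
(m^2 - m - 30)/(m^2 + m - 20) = (m - 6)/(m - 4)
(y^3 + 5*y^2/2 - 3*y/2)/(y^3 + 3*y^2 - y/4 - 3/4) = 2*y/(2*y + 1)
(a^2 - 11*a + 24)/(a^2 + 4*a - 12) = (a^2 - 11*a + 24)/(a^2 + 4*a - 12)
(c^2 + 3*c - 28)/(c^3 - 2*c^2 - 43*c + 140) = 1/(c - 5)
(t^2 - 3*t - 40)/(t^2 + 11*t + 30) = (t - 8)/(t + 6)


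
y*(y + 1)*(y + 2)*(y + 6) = y^4 + 9*y^3 + 20*y^2 + 12*y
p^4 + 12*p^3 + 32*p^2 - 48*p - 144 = (p - 2)*(p + 2)*(p + 6)^2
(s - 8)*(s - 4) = s^2 - 12*s + 32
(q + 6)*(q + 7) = q^2 + 13*q + 42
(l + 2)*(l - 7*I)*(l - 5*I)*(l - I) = l^4 + 2*l^3 - 13*I*l^3 - 47*l^2 - 26*I*l^2 - 94*l + 35*I*l + 70*I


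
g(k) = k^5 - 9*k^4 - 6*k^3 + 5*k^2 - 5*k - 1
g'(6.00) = -1889.00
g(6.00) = -5035.00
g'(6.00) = -1889.00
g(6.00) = -5035.00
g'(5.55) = -1914.31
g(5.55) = -4173.80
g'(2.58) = -495.72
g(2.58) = -368.11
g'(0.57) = -11.29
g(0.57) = -4.23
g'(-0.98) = 6.41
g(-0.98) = 5.14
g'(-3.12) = 1355.74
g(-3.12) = -902.97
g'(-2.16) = 361.06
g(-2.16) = -149.33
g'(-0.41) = -9.50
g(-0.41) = 2.04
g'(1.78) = -197.07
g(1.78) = -100.38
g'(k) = 5*k^4 - 36*k^3 - 18*k^2 + 10*k - 5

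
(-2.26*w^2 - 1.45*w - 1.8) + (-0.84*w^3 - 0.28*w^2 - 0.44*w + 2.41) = -0.84*w^3 - 2.54*w^2 - 1.89*w + 0.61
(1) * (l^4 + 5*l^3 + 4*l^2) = l^4 + 5*l^3 + 4*l^2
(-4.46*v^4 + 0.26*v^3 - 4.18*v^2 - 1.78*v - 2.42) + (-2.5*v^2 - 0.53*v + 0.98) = -4.46*v^4 + 0.26*v^3 - 6.68*v^2 - 2.31*v - 1.44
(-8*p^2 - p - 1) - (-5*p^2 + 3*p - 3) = -3*p^2 - 4*p + 2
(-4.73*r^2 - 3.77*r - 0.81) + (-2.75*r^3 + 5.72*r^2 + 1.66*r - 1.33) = -2.75*r^3 + 0.989999999999999*r^2 - 2.11*r - 2.14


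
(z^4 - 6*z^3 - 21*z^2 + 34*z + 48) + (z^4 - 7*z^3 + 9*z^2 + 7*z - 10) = 2*z^4 - 13*z^3 - 12*z^2 + 41*z + 38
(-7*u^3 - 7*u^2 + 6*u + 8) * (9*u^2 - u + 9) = -63*u^5 - 56*u^4 - 2*u^3 + 3*u^2 + 46*u + 72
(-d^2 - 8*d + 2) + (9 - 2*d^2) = -3*d^2 - 8*d + 11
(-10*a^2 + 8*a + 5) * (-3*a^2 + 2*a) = 30*a^4 - 44*a^3 + a^2 + 10*a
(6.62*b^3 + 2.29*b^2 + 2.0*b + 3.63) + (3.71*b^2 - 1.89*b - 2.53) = 6.62*b^3 + 6.0*b^2 + 0.11*b + 1.1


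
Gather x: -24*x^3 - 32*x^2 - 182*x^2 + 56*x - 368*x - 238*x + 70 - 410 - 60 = -24*x^3 - 214*x^2 - 550*x - 400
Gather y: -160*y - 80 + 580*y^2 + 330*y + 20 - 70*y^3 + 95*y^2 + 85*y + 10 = -70*y^3 + 675*y^2 + 255*y - 50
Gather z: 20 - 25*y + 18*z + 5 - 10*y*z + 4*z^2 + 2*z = -25*y + 4*z^2 + z*(20 - 10*y) + 25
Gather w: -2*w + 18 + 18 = 36 - 2*w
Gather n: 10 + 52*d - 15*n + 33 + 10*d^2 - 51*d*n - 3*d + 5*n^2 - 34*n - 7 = 10*d^2 + 49*d + 5*n^2 + n*(-51*d - 49) + 36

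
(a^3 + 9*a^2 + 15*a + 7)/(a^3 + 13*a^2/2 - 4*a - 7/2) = 2*(a^2 + 2*a + 1)/(2*a^2 - a - 1)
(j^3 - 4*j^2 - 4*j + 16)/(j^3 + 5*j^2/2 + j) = 2*(j^2 - 6*j + 8)/(j*(2*j + 1))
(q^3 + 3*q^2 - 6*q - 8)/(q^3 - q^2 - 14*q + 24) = (q + 1)/(q - 3)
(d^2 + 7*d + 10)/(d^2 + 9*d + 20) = (d + 2)/(d + 4)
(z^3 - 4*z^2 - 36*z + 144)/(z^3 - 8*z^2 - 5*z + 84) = (z^2 - 36)/(z^2 - 4*z - 21)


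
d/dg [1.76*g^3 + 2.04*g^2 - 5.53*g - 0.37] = 5.28*g^2 + 4.08*g - 5.53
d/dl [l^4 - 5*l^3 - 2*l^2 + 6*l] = 4*l^3 - 15*l^2 - 4*l + 6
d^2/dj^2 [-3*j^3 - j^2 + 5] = -18*j - 2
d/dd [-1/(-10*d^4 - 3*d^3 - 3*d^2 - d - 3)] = (-40*d^3 - 9*d^2 - 6*d - 1)/(10*d^4 + 3*d^3 + 3*d^2 + d + 3)^2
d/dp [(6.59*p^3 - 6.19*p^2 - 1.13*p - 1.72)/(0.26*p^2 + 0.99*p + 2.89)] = (1.7134*p^4 + 13.0482*p^3 + 51.301*p^2 - 34.8838*p - 1.5629)/(0.0676*p^4 + 0.5148*p^3 + 2.4829*p^2 + 5.7222*p + 8.3521)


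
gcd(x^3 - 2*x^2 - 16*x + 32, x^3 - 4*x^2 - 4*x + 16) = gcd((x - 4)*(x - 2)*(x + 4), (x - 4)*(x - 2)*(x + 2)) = x^2 - 6*x + 8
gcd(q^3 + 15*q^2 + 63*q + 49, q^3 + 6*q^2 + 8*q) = 1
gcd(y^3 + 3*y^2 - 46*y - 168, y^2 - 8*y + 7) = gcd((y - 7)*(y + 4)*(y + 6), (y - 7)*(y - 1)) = y - 7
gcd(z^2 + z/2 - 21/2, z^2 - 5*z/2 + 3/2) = 1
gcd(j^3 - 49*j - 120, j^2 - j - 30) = j + 5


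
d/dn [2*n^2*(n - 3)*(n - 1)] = 4*n*(2*n^2 - 6*n + 3)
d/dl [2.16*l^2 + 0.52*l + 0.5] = 4.32*l + 0.52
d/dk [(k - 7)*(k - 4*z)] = 2*k - 4*z - 7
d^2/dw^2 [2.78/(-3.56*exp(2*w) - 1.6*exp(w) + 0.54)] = (-2.78*(7.12*exp(w) + 1.6)*(14.24*exp(w) + 3.2)*exp(w) + (39.5872*exp(w) + 4.448)*(3.56*exp(2*w) + 1.6*exp(w) - 0.54))*exp(w)/(3.56*exp(2*w) + 1.6*exp(w) - 0.54)^3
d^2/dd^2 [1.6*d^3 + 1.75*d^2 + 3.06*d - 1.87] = 9.6*d + 3.5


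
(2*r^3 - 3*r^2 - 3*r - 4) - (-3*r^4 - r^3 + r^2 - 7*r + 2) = 3*r^4 + 3*r^3 - 4*r^2 + 4*r - 6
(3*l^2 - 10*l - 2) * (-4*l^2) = -12*l^4 + 40*l^3 + 8*l^2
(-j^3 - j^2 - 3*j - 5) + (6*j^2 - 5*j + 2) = -j^3 + 5*j^2 - 8*j - 3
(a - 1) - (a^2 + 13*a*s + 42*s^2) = -a^2 - 13*a*s + a - 42*s^2 - 1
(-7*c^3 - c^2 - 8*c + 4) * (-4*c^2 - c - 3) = 28*c^5 + 11*c^4 + 54*c^3 - 5*c^2 + 20*c - 12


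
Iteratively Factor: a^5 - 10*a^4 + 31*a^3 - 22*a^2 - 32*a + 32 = (a - 4)*(a^4 - 6*a^3 + 7*a^2 + 6*a - 8) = (a - 4)*(a - 1)*(a^3 - 5*a^2 + 2*a + 8) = (a - 4)*(a - 1)*(a + 1)*(a^2 - 6*a + 8) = (a - 4)*(a - 2)*(a - 1)*(a + 1)*(a - 4)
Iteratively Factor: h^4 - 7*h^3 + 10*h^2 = (h)*(h^3 - 7*h^2 + 10*h) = h^2*(h^2 - 7*h + 10) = h^2*(h - 5)*(h - 2)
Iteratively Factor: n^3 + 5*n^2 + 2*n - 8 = (n + 4)*(n^2 + n - 2) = (n + 2)*(n + 4)*(n - 1)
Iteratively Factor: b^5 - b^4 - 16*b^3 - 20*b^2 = (b)*(b^4 - b^3 - 16*b^2 - 20*b) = b^2*(b^3 - b^2 - 16*b - 20) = b^2*(b + 2)*(b^2 - 3*b - 10) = b^2*(b + 2)^2*(b - 5)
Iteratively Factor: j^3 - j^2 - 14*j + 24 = (j + 4)*(j^2 - 5*j + 6) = (j - 2)*(j + 4)*(j - 3)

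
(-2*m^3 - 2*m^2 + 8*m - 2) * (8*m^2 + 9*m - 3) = -16*m^5 - 34*m^4 + 52*m^3 + 62*m^2 - 42*m + 6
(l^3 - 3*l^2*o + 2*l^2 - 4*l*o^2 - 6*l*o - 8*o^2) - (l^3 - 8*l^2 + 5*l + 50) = -3*l^2*o + 10*l^2 - 4*l*o^2 - 6*l*o - 5*l - 8*o^2 - 50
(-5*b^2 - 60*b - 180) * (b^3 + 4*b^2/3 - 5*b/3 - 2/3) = -5*b^5 - 200*b^4/3 - 755*b^3/3 - 410*b^2/3 + 340*b + 120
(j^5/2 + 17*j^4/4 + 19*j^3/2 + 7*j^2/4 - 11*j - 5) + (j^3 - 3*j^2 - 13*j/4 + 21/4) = j^5/2 + 17*j^4/4 + 21*j^3/2 - 5*j^2/4 - 57*j/4 + 1/4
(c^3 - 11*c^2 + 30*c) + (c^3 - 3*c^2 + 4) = 2*c^3 - 14*c^2 + 30*c + 4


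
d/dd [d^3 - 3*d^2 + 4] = 3*d*(d - 2)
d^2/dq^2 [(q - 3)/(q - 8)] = 10/(q - 8)^3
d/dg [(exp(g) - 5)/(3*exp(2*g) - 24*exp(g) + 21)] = (-2*(exp(g) - 5)*(exp(g) - 4) + exp(2*g) - 8*exp(g) + 7)*exp(g)/(3*(exp(2*g) - 8*exp(g) + 7)^2)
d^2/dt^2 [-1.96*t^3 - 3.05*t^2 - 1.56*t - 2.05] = -11.76*t - 6.1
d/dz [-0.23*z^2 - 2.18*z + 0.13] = -0.46*z - 2.18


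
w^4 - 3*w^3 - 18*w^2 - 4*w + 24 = (w - 6)*(w - 1)*(w + 2)^2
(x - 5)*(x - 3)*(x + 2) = x^3 - 6*x^2 - x + 30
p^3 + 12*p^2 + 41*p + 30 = (p + 1)*(p + 5)*(p + 6)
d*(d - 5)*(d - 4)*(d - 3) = d^4 - 12*d^3 + 47*d^2 - 60*d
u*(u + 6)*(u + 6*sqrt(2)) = u^3 + 6*u^2 + 6*sqrt(2)*u^2 + 36*sqrt(2)*u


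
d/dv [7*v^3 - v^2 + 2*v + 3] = 21*v^2 - 2*v + 2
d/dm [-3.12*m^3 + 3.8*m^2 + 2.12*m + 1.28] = -9.36*m^2 + 7.6*m + 2.12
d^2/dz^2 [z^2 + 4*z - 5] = 2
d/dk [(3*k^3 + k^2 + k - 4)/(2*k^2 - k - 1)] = (6*k^4 - 6*k^3 - 12*k^2 + 14*k - 5)/(4*k^4 - 4*k^3 - 3*k^2 + 2*k + 1)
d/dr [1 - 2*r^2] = -4*r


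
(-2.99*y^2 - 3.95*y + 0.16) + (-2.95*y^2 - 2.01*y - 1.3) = -5.94*y^2 - 5.96*y - 1.14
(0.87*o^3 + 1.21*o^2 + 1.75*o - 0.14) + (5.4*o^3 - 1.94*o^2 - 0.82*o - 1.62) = 6.27*o^3 - 0.73*o^2 + 0.93*o - 1.76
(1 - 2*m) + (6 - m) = 7 - 3*m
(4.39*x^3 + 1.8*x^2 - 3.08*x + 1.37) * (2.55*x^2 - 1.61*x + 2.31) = 11.1945*x^5 - 2.4779*x^4 - 0.611099999999999*x^3 + 12.6103*x^2 - 9.3205*x + 3.1647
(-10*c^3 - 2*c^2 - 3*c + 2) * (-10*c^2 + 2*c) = 100*c^5 + 26*c^3 - 26*c^2 + 4*c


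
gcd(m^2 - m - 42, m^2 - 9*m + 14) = m - 7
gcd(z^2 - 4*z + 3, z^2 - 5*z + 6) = z - 3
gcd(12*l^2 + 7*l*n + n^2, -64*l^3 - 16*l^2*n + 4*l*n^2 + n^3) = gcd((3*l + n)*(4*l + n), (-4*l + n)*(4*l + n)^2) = 4*l + n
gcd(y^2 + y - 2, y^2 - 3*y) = 1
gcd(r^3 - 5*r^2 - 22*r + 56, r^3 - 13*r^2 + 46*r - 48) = r - 2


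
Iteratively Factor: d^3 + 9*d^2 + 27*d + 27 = (d + 3)*(d^2 + 6*d + 9) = (d + 3)^2*(d + 3)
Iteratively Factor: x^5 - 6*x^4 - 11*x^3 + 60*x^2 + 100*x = (x + 2)*(x^4 - 8*x^3 + 5*x^2 + 50*x) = (x - 5)*(x + 2)*(x^3 - 3*x^2 - 10*x) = x*(x - 5)*(x + 2)*(x^2 - 3*x - 10) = x*(x - 5)*(x + 2)^2*(x - 5)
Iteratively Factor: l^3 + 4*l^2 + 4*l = (l + 2)*(l^2 + 2*l) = l*(l + 2)*(l + 2)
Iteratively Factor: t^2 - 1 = (t - 1)*(t + 1)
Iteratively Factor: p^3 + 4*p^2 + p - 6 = (p + 3)*(p^2 + p - 2) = (p + 2)*(p + 3)*(p - 1)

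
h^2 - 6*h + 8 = (h - 4)*(h - 2)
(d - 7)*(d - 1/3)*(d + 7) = d^3 - d^2/3 - 49*d + 49/3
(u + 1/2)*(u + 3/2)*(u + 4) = u^3 + 6*u^2 + 35*u/4 + 3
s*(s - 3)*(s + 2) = s^3 - s^2 - 6*s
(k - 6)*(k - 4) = k^2 - 10*k + 24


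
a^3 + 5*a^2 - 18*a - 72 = (a - 4)*(a + 3)*(a + 6)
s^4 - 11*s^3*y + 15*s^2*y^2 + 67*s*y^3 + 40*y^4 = (s - 8*y)*(s - 5*y)*(s + y)^2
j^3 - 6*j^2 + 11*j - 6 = (j - 3)*(j - 2)*(j - 1)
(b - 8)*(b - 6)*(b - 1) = b^3 - 15*b^2 + 62*b - 48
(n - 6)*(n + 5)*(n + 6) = n^3 + 5*n^2 - 36*n - 180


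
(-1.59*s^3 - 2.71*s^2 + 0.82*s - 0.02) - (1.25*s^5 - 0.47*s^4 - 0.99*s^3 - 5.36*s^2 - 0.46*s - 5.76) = -1.25*s^5 + 0.47*s^4 - 0.6*s^3 + 2.65*s^2 + 1.28*s + 5.74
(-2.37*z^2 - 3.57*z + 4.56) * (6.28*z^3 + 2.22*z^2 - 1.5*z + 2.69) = -14.8836*z^5 - 27.681*z^4 + 24.2664*z^3 + 9.1029*z^2 - 16.4433*z + 12.2664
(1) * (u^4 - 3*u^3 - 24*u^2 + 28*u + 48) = u^4 - 3*u^3 - 24*u^2 + 28*u + 48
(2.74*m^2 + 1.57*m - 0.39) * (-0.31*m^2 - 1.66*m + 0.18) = -0.8494*m^4 - 5.0351*m^3 - 1.9921*m^2 + 0.93*m - 0.0702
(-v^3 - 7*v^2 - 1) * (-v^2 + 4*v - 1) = v^5 + 3*v^4 - 27*v^3 + 8*v^2 - 4*v + 1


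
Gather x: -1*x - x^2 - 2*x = -x^2 - 3*x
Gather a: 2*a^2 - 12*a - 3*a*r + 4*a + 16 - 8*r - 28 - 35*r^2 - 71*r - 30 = 2*a^2 + a*(-3*r - 8) - 35*r^2 - 79*r - 42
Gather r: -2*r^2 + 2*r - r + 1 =-2*r^2 + r + 1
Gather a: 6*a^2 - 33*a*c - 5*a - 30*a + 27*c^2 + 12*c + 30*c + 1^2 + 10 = 6*a^2 + a*(-33*c - 35) + 27*c^2 + 42*c + 11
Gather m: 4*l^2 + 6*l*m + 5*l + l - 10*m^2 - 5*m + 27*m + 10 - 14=4*l^2 + 6*l - 10*m^2 + m*(6*l + 22) - 4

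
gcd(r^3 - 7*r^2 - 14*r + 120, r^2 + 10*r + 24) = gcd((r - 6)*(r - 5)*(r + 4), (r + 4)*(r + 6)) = r + 4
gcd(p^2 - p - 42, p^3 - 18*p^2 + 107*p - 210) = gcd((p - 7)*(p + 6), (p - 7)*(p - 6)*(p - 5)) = p - 7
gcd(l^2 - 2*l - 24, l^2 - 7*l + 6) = l - 6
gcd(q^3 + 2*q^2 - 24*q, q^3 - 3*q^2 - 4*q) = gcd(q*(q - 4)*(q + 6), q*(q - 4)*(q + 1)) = q^2 - 4*q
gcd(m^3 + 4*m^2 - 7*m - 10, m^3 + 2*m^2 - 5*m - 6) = m^2 - m - 2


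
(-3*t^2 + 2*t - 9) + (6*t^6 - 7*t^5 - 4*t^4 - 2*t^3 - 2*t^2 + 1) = 6*t^6 - 7*t^5 - 4*t^4 - 2*t^3 - 5*t^2 + 2*t - 8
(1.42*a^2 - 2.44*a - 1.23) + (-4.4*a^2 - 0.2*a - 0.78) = -2.98*a^2 - 2.64*a - 2.01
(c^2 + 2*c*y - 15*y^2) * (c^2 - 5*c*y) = c^4 - 3*c^3*y - 25*c^2*y^2 + 75*c*y^3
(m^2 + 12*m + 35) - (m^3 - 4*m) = -m^3 + m^2 + 16*m + 35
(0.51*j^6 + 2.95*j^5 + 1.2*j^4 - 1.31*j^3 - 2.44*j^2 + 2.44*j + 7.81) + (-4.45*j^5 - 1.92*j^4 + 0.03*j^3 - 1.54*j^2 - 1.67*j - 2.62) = 0.51*j^6 - 1.5*j^5 - 0.72*j^4 - 1.28*j^3 - 3.98*j^2 + 0.77*j + 5.19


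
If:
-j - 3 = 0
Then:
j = -3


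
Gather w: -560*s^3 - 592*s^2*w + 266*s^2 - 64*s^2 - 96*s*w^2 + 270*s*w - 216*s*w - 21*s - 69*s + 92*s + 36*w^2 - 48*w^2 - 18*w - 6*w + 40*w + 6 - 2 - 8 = -560*s^3 + 202*s^2 + 2*s + w^2*(-96*s - 12) + w*(-592*s^2 + 54*s + 16) - 4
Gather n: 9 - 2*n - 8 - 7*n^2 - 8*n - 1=-7*n^2 - 10*n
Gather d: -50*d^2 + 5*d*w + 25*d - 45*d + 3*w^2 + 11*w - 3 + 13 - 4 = -50*d^2 + d*(5*w - 20) + 3*w^2 + 11*w + 6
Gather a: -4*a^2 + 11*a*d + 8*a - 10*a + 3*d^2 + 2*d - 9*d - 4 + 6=-4*a^2 + a*(11*d - 2) + 3*d^2 - 7*d + 2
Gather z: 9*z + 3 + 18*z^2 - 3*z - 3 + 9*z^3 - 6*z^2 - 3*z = 9*z^3 + 12*z^2 + 3*z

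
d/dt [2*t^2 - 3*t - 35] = 4*t - 3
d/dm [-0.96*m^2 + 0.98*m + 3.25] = 0.98 - 1.92*m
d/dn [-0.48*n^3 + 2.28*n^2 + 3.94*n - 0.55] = -1.44*n^2 + 4.56*n + 3.94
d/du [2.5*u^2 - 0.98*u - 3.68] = 5.0*u - 0.98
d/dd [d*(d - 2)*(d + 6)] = 3*d^2 + 8*d - 12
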